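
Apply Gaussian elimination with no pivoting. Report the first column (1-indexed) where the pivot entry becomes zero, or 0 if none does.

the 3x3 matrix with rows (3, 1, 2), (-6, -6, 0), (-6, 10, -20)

Naive forward elimination:
R2 <- R2 - (-2)*R1:  [  0  -4   4 ]
R3 <- R3 - (-2)*R1:  [   0   12  -16 ]
R3 <- R3 - (-3)*R2:  [  0   0  -4 ]
All pivots nonzero; naive elimination completes without hitting a zero pivot.

first zero-pivot column = 0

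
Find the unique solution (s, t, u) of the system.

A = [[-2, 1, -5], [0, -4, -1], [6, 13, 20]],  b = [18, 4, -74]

Forward elimination on [A|b]:
R3 <- R3 - (-3)*R1:  [   0   16    5  -20 ]
R3 <- R3 - (-4)*R2:  [  0   0   1  -4 ]
Row echelon form:
[ -2   1  -5  |  18 ]
[  0  -4  -1  |   4 ]
[  0   0   1  |  -4 ]
Back-substitution:
u = (-4) / 1 = -4
t = (4 - (-1)*(-4)) / -4 = 0
s = (18 - (1)*(0) - (-5)*(-4)) / -2 = 1

(1, 0, -4)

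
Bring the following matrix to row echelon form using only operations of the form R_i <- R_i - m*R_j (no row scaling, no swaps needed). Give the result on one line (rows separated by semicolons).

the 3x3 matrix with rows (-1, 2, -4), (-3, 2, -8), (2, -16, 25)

Forward elimination:
R2 <- R2 - (3)*R1:  [  0  -4   4 ]
R3 <- R3 - (-2)*R1:  [   0  -12   17 ]
R3 <- R3 - (3)*R2:  [ 0  0  5 ]
Row echelon form:
[ -1   2  -4 ]
[  0  -4   4 ]
[  0   0   5 ]

REF = [-1 2 -4; 0 -4 4; 0 0 5]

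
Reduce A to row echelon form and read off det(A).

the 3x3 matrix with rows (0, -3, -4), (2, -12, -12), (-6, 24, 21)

Forward elimination:
R1 <-> R2   (pivot in column 1 was zero)
[  2  -12  -12 ]
[  0   -3   -4 ]
[ -6   24   21 ]
R3 <- R3 - (-3)*R1:  [   0  -12  -15 ]
R3 <- R3 - (4)*R2:  [ 0  0  1 ]
Upper-triangular form:
[ 2  -12  -12 ]
[ 0   -3   -4 ]
[ 0    0    1 ]
det(A) = (-1)^1 * (2) * (-3) * (1) = 6  (1 row swap -> sign -1)

det(A) = 6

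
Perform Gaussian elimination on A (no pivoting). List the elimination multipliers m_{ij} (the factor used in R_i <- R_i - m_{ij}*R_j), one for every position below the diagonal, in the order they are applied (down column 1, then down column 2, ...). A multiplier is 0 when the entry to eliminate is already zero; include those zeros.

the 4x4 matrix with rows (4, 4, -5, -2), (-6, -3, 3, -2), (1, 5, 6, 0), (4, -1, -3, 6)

Forward elimination:
R2 <- R2 - (-3/2)*R1:  [    0     3  -9/2    -5 ]
R3 <- R3 - (1/4)*R1:  [    0     4  29/4   1/2 ]
R4 <- R4 - (1)*R1:  [  0  -5   2   8 ]
R3 <- R3 - (4/3)*R2:  [    0     0  53/4  43/6 ]
R4 <- R4 - (-5/3)*R2:  [     0      0  -11/2   -1/3 ]
R4 <- R4 - (-22/53)*R3:  [      0       0       0  140/53 ]
Multipliers (in order of application): m_{21} = -3/2, m_{31} = 1/4, m_{41} = 1, m_{32} = 4/3, m_{42} = -5/3, m_{43} = -22/53

multipliers: -3/2, 1/4, 1, 4/3, -5/3, -22/53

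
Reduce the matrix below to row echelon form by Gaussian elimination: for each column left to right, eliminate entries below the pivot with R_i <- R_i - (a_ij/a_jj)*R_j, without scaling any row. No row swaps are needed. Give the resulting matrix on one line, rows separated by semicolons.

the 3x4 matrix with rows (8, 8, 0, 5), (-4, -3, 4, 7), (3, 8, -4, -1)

Forward elimination:
R2 <- R2 - (-1/2)*R1:  [    0     1     4  19/2 ]
R3 <- R3 - (3/8)*R1:  [     0      5     -4  -23/8 ]
R3 <- R3 - (5)*R2:  [      0       0     -24  -403/8 ]
Row echelon form:
[ 8  8    0       5 ]
[ 0  1    4    19/2 ]
[ 0  0  -24  -403/8 ]

REF = [8 8 0 5; 0 1 4 19/2; 0 0 -24 -403/8]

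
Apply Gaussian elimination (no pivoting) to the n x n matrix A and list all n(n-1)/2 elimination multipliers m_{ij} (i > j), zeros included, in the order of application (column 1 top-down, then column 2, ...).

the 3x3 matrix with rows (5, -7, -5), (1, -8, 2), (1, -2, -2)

multipliers: 1/5, 1/5, 1/11

Forward elimination:
R2 <- R2 - (1/5)*R1:  [     0  -33/5      3 ]
R3 <- R3 - (1/5)*R1:  [    0  -3/5    -1 ]
R3 <- R3 - (1/11)*R2:  [      0       0  -14/11 ]
Multipliers (in order of application): m_{21} = 1/5, m_{31} = 1/5, m_{32} = 1/11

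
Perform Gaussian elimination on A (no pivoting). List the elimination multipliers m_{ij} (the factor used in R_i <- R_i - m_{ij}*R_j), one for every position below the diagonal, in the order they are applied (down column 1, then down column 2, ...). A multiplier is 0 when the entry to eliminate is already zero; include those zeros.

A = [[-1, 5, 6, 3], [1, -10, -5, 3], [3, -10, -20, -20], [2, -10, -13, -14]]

Forward elimination:
R2 <- R2 - (-1)*R1:  [  0  -5   1   6 ]
R3 <- R3 - (-3)*R1:  [   0    5   -2  -11 ]
R4 <- R4 - (-2)*R1:  [  0   0  -1  -8 ]
R3 <- R3 - (-1)*R2:  [  0   0  -1  -5 ]
R4: entry in column 2 is already 0 -> m_{42} = 0 (no row operation needed)
R4 <- R4 - (1)*R3:  [  0   0   0  -3 ]
Multipliers (in order of application): m_{21} = -1, m_{31} = -3, m_{41} = -2, m_{32} = -1, m_{42} = 0, m_{43} = 1

multipliers: -1, -3, -2, -1, 0, 1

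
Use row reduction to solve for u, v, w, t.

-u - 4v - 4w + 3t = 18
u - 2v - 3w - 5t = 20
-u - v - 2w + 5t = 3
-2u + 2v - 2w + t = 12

Forward elimination on [A|b]:
R2 <- R2 - (-1)*R1:  [  0  -6  -7  -2  38 ]
R3 <- R3 - (1)*R1:  [   0    3    2    2  -15 ]
R4 <- R4 - (2)*R1:  [   0   10    6   -5  -24 ]
R3 <- R3 - (-1/2)*R2:  [    0     0  -3/2     1     4 ]
R4 <- R4 - (-5/3)*R2:  [     0      0  -17/3  -25/3  118/3 ]
R4 <- R4 - (34/9)*R3:  [      0       0       0  -109/9   218/9 ]
Row echelon form:
[ -1  -4    -4       3  |     18 ]
[  0  -6    -7      -2  |     38 ]
[  0   0  -3/2       1  |      4 ]
[  0   0     0  -109/9  |  218/9 ]
Back-substitution:
t = (218/9) / (-109/9) = -2
w = (4 - (1)*(-2)) / (-3/2) = -4
v = (38 - (-7)*(-4) - (-2)*(-2)) / -6 = -1
u = (18 - (-4)*(-1) - (-4)*(-4) - (3)*(-2)) / -1 = -4

(-4, -1, -4, -2)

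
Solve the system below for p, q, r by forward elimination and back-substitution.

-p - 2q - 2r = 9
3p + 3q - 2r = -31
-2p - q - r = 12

Forward elimination on [A|b]:
R2 <- R2 - (-3)*R1:  [  0  -3  -8  -4 ]
R3 <- R3 - (2)*R1:  [  0   3   3  -6 ]
R3 <- R3 - (-1)*R2:  [   0    0   -5  -10 ]
Row echelon form:
[ -1  -2  -2  |    9 ]
[  0  -3  -8  |   -4 ]
[  0   0  -5  |  -10 ]
Back-substitution:
r = (-10) / -5 = 2
q = (-4 - (-8)*(2)) / -3 = -4
p = (9 - (-2)*(-4) - (-2)*(2)) / -1 = -5

(-5, -4, 2)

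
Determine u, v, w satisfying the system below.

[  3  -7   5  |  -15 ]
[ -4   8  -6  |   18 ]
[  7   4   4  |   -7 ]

(-1, 1, -1)

Forward elimination on [A|b]:
R2 <- R2 - (-4/3)*R1:  [    0  -4/3   2/3    -2 ]
R3 <- R3 - (7/3)*R1:  [     0   61/3  -23/3     28 ]
R3 <- R3 - (-61/4)*R2:  [    0     0   5/2  -5/2 ]
Row echelon form:
[ 3    -7    5  |   -15 ]
[ 0  -4/3  2/3  |    -2 ]
[ 0     0  5/2  |  -5/2 ]
Back-substitution:
w = (-5/2) / (5/2) = -1
v = (-2 - (2/3)*(-1)) / (-4/3) = 1
u = (-15 - (-7)*(1) - (5)*(-1)) / 3 = -1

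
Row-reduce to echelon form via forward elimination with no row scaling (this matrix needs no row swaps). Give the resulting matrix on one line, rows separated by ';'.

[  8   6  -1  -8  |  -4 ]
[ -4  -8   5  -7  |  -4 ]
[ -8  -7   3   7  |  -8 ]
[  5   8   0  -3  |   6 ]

Forward elimination:
R2 <- R2 - (-1/2)*R1:  [   0   -5  9/2  -11   -6 ]
R3 <- R3 - (-1)*R1:  [   0   -1    2   -1  -12 ]
R4 <- R4 - (5/8)*R1:  [    0  17/4   5/8     2  17/2 ]
R3 <- R3 - (1/5)*R2:  [     0      0  11/10    6/5  -54/5 ]
R4 <- R4 - (-17/20)*R2:  [       0        0    89/20  -147/20     17/5 ]
R4 <- R4 - (89/22)*R3:  [       0        0        0  -537/44   518/11 ]
Row echelon form:
[ 8   6     -1       -8  |      -4 ]
[ 0  -5    9/2      -11  |      -6 ]
[ 0   0  11/10      6/5  |   -54/5 ]
[ 0   0      0  -537/44  |  518/11 ]

REF = [8 6 -1 -8 -4; 0 -5 9/2 -11 -6; 0 0 11/10 6/5 -54/5; 0 0 0 -537/44 518/11]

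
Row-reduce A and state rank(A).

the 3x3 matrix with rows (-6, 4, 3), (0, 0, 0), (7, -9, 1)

Row reduction:
R3 <- R3 - (-7/6)*R1:  [     0  -13/3    9/2 ]
R2 <-> R3   (pivot in column 2 was zero)
[ -6      4    3 ]
[  0  -13/3  9/2 ]
[  0      0    0 ]
Row echelon form:
[ -6      4    3 ]
[  0  -13/3  9/2 ]
[  0      0    0 ]
Nonzero rows / pivot columns: 2

rank(A) = 2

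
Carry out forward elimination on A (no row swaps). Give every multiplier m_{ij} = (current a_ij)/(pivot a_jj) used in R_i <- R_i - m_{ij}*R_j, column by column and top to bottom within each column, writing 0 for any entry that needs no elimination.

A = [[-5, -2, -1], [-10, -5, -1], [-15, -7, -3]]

Forward elimination:
R2 <- R2 - (2)*R1:  [  0  -1   1 ]
R3 <- R3 - (3)*R1:  [  0  -1   0 ]
R3 <- R3 - (1)*R2:  [  0   0  -1 ]
Multipliers (in order of application): m_{21} = 2, m_{31} = 3, m_{32} = 1

multipliers: 2, 3, 1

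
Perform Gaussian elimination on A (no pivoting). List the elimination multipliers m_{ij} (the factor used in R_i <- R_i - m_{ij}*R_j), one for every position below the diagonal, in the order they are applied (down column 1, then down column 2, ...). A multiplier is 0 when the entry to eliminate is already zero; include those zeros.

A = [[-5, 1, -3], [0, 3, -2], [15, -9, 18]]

multipliers: 0, -3, -2

Forward elimination:
R2: entry in column 1 is already 0 -> m_{21} = 0 (no row operation needed)
R3 <- R3 - (-3)*R1:  [  0  -6   9 ]
R3 <- R3 - (-2)*R2:  [ 0  0  5 ]
Multipliers (in order of application): m_{21} = 0, m_{31} = -3, m_{32} = -2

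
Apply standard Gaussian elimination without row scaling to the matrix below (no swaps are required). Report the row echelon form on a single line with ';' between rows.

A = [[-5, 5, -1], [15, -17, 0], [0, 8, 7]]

REF = [-5 5 -1; 0 -2 -3; 0 0 -5]

Forward elimination:
R2 <- R2 - (-3)*R1:  [  0  -2  -3 ]
R3 <- R3 - (-4)*R2:  [  0   0  -5 ]
Row echelon form:
[ -5   5  -1 ]
[  0  -2  -3 ]
[  0   0  -5 ]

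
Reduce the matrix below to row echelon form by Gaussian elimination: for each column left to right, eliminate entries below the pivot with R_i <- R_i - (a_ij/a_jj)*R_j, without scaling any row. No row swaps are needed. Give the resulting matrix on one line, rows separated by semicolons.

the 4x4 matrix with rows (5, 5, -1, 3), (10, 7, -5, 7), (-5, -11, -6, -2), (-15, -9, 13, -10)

Forward elimination:
R2 <- R2 - (2)*R1:  [  0  -3  -3   1 ]
R3 <- R3 - (-1)*R1:  [  0  -6  -7   1 ]
R4 <- R4 - (-3)*R1:  [  0   6  10  -1 ]
R3 <- R3 - (2)*R2:  [  0   0  -1  -1 ]
R4 <- R4 - (-2)*R2:  [ 0  0  4  1 ]
R4 <- R4 - (-4)*R3:  [  0   0   0  -3 ]
Row echelon form:
[ 5   5  -1   3 ]
[ 0  -3  -3   1 ]
[ 0   0  -1  -1 ]
[ 0   0   0  -3 ]

REF = [5 5 -1 3; 0 -3 -3 1; 0 0 -1 -1; 0 0 0 -3]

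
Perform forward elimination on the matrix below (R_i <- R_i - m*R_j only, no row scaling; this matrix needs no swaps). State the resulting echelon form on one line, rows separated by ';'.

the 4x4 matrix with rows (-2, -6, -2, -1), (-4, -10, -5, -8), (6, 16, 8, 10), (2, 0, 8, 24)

Forward elimination:
R2 <- R2 - (2)*R1:  [  0   2  -1  -6 ]
R3 <- R3 - (-3)*R1:  [  0  -2   2   7 ]
R4 <- R4 - (-1)*R1:  [  0  -6   6  23 ]
R3 <- R3 - (-1)*R2:  [ 0  0  1  1 ]
R4 <- R4 - (-3)*R2:  [ 0  0  3  5 ]
R4 <- R4 - (3)*R3:  [ 0  0  0  2 ]
Row echelon form:
[ -2  -6  -2  -1 ]
[  0   2  -1  -6 ]
[  0   0   1   1 ]
[  0   0   0   2 ]

REF = [-2 -6 -2 -1; 0 2 -1 -6; 0 0 1 1; 0 0 0 2]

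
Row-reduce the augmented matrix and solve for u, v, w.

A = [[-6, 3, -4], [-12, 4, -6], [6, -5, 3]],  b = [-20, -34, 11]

Forward elimination on [A|b]:
R2 <- R2 - (2)*R1:  [  0  -2   2   6 ]
R3 <- R3 - (-1)*R1:  [  0  -2  -1  -9 ]
R3 <- R3 - (1)*R2:  [   0    0   -3  -15 ]
Row echelon form:
[ -6   3  -4  |  -20 ]
[  0  -2   2  |    6 ]
[  0   0  -3  |  -15 ]
Back-substitution:
w = (-15) / -3 = 5
v = (6 - (2)*(5)) / -2 = 2
u = (-20 - (3)*(2) - (-4)*(5)) / -6 = 1

(1, 2, 5)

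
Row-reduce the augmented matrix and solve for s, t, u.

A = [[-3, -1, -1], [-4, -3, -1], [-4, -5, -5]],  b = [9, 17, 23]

(-2, -3, 0)

Forward elimination on [A|b]:
R2 <- R2 - (4/3)*R1:  [    0  -5/3   1/3     5 ]
R3 <- R3 - (4/3)*R1:  [     0  -11/3  -11/3     11 ]
R3 <- R3 - (11/5)*R2:  [     0      0  -22/5      0 ]
Row echelon form:
[ -3    -1     -1  |  9 ]
[  0  -5/3    1/3  |  5 ]
[  0     0  -22/5  |  0 ]
Back-substitution:
u = (0) / (-22/5) = 0
t = (5 - (1/3)*(0)) / (-5/3) = -3
s = (9 - (-1)*(-3) - (-1)*(0)) / -3 = -2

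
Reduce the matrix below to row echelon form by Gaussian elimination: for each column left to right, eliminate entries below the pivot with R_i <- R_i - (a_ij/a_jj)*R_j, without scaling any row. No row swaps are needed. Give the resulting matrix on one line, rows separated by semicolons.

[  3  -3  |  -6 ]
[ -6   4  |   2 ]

REF = [3 -3 -6; 0 -2 -10]

Forward elimination:
R2 <- R2 - (-2)*R1:  [   0   -2  -10 ]
Row echelon form:
[ 3  -3  |   -6 ]
[ 0  -2  |  -10 ]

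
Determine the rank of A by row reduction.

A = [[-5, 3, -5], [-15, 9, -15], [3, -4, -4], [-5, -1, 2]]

Row reduction:
R2 <- R2 - (3)*R1:  [ 0  0  0 ]
R3 <- R3 - (-3/5)*R1:  [     0  -11/5     -7 ]
R4 <- R4 - (1)*R1:  [  0  -4   7 ]
R2 <-> R3   (pivot in column 2 was zero)
[ -5      3  -5 ]
[  0  -11/5  -7 ]
[  0      0   0 ]
[  0     -4   7 ]
R4 <- R4 - (20/11)*R2:  [      0       0  217/11 ]
R3 <-> R4   (pivot in column 3 was zero)
[ -5      3      -5 ]
[  0  -11/5      -7 ]
[  0      0  217/11 ]
[  0      0       0 ]
Row echelon form:
[ -5      3      -5 ]
[  0  -11/5      -7 ]
[  0      0  217/11 ]
[  0      0       0 ]
Nonzero rows / pivot columns: 3

rank(A) = 3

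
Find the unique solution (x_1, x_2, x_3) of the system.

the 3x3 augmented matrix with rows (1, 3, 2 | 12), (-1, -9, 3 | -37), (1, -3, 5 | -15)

(-5, 5, 1)

Forward elimination on [A|b]:
R2 <- R2 - (-1)*R1:  [   0   -6    5  -25 ]
R3 <- R3 - (1)*R1:  [   0   -6    3  -27 ]
R3 <- R3 - (1)*R2:  [  0   0  -2  -2 ]
Row echelon form:
[ 1   3   2  |   12 ]
[ 0  -6   5  |  -25 ]
[ 0   0  -2  |   -2 ]
Back-substitution:
x_3 = (-2) / -2 = 1
x_2 = (-25 - (5)*(1)) / -6 = 5
x_1 = (12 - (3)*(5) - (2)*(1)) / 1 = -5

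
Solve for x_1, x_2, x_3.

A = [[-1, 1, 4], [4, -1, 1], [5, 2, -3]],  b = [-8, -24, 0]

Forward elimination on [A|b]:
R2 <- R2 - (-4)*R1:  [   0    3   17  -56 ]
R3 <- R3 - (-5)*R1:  [   0    7   17  -40 ]
R3 <- R3 - (7/3)*R2:  [     0      0  -68/3  272/3 ]
Row echelon form:
[ -1  1      4  |     -8 ]
[  0  3     17  |    -56 ]
[  0  0  -68/3  |  272/3 ]
Back-substitution:
x_3 = (272/3) / (-68/3) = -4
x_2 = (-56 - (17)*(-4)) / 3 = 4
x_1 = (-8 - (1)*(4) - (4)*(-4)) / -1 = -4

(-4, 4, -4)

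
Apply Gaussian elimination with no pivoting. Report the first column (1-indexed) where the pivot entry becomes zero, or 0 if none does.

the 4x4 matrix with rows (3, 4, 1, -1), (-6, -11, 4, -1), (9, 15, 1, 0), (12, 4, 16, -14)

Naive forward elimination:
R2 <- R2 - (-2)*R1:  [  0  -3   6  -3 ]
R3 <- R3 - (3)*R1:  [  0   3  -2   3 ]
R4 <- R4 - (4)*R1:  [   0  -12   12  -10 ]
R3 <- R3 - (-1)*R2:  [ 0  0  4  0 ]
R4 <- R4 - (4)*R2:  [   0    0  -12    2 ]
R4 <- R4 - (-3)*R3:  [ 0  0  0  2 ]
All pivots nonzero; naive elimination completes without hitting a zero pivot.

first zero-pivot column = 0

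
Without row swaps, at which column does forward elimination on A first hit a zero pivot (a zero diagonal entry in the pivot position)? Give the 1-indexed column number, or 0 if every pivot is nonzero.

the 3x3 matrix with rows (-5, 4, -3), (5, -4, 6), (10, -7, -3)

first zero-pivot column = 2

Naive forward elimination:
R2 <- R2 - (-1)*R1:  [ 0  0  3 ]
R3 <- R3 - (-2)*R1:  [  0   1  -9 ]
Matrix at this point:
[ -5  4  -3 ]
[  0  0   3 ]
[  0  1  -9 ]
Pivot entry (2,2) is zero but row 3 has 1 in column 2 -> naive elimination stops; a row interchange (e.g. R2 <-> R3) would be required here.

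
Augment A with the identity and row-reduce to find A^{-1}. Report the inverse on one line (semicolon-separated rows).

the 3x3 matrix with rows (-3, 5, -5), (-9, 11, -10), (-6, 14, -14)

Gauss-Jordan on [A | I]:
R1 <- (1/-3)*R1:  [    1  -5/3   5/3  |  -1/3     0     0 ]
R2 <- R2 - (-9)*R1:  [  0  -4   5  |  -3   1   0 ]
R3 <- R3 - (-6)*R1:  [  0   4  -4  |  -2   0   1 ]
R2 <- (1/-4)*R2:  [    0     1  -5/4  |   3/4  -1/4     0 ]
R1 <- R1 - (-5/3)*R2:  [     1      0  -5/12  |  11/12  -5/12      0 ]
R3 <- R3 - (4)*R2:  [  0   0   1  |  -5   1   1 ]
R1 <- R1 - (-5/12)*R3:  [    1     0     0  |  -7/6     0  5/12 ]
R2 <- R2 - (-5/4)*R3:  [     0      1      0  |  -11/2      1    5/4 ]
Right block of [I | A^{-1}] is the inverse:
[  -7/6  0  5/12 ]
[ -11/2  1   5/4 ]
[    -5  1     1 ]

inverse = [-7/6 0 5/12; -11/2 1 5/4; -5 1 1]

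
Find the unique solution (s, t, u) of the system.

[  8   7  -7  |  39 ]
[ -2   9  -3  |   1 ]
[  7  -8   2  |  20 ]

(4, 1, 0)

Forward elimination on [A|b]:
R2 <- R2 - (-1/4)*R1:  [     0   43/4  -19/4   43/4 ]
R3 <- R3 - (7/8)*R1:  [      0  -113/8    65/8  -113/8 ]
R3 <- R3 - (-113/86)*R2:  [     0      0  81/43      0 ]
Row echelon form:
[ 8     7     -7  |    39 ]
[ 0  43/4  -19/4  |  43/4 ]
[ 0     0  81/43  |     0 ]
Back-substitution:
u = (0) / (81/43) = 0
t = (43/4 - (-19/4)*(0)) / (43/4) = 1
s = (39 - (7)*(1) - (-7)*(0)) / 8 = 4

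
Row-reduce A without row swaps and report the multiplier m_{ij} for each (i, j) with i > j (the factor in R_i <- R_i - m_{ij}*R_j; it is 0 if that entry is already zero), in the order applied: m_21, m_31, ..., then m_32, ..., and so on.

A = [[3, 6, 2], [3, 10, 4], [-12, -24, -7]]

multipliers: 1, -4, 0

Forward elimination:
R2 <- R2 - (1)*R1:  [ 0  4  2 ]
R3 <- R3 - (-4)*R1:  [ 0  0  1 ]
R3: entry in column 2 is already 0 -> m_{32} = 0 (no row operation needed)
Multipliers (in order of application): m_{21} = 1, m_{31} = -4, m_{32} = 0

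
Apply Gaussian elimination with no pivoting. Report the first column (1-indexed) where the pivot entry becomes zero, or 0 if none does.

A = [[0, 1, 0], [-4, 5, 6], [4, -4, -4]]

Naive forward elimination:
Pivot entry (1,1) is zero but row 2 has -4 in column 1 -> naive elimination stops; a row interchange (e.g. R1 <-> R2) would be required here.

first zero-pivot column = 1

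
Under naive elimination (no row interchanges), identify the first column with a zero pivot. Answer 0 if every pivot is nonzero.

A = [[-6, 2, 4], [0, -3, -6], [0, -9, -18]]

first zero-pivot column = 3

Naive forward elimination:
R3 <- R3 - (3)*R2:  [ 0  0  0 ]
Matrix at this point:
[ -6   2   4 ]
[  0  -3  -6 ]
[  0   0   0 ]
Pivot entry (3,3) in the last row is zero and there are no rows below to swap with -> zero pivot in column 3 (A is singular).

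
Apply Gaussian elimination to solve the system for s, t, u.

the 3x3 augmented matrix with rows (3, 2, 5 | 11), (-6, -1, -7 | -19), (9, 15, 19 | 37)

(2, 0, 1)

Forward elimination on [A|b]:
R2 <- R2 - (-2)*R1:  [ 0  3  3  3 ]
R3 <- R3 - (3)*R1:  [ 0  9  4  4 ]
R3 <- R3 - (3)*R2:  [  0   0  -5  -5 ]
Row echelon form:
[ 3  2   5  |  11 ]
[ 0  3   3  |   3 ]
[ 0  0  -5  |  -5 ]
Back-substitution:
u = (-5) / -5 = 1
t = (3 - (3)*(1)) / 3 = 0
s = (11 - (2)*(0) - (5)*(1)) / 3 = 2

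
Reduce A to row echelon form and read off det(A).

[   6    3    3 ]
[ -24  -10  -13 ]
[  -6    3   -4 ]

Forward elimination:
R2 <- R2 - (-4)*R1:  [  0   2  -1 ]
R3 <- R3 - (-1)*R1:  [  0   6  -1 ]
R3 <- R3 - (3)*R2:  [ 0  0  2 ]
Upper-triangular form:
[ 6  3   3 ]
[ 0  2  -1 ]
[ 0  0   2 ]
det(A) = (-1)^0 * (6) * (2) * (2) = 24  (0 row swaps -> sign +1)

det(A) = 24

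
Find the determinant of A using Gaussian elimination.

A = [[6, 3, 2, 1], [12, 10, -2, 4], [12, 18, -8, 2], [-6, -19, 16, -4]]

Forward elimination:
R2 <- R2 - (2)*R1:  [  0   4  -6   2 ]
R3 <- R3 - (2)*R1:  [   0   12  -12    0 ]
R4 <- R4 - (-1)*R1:  [   0  -16   18   -3 ]
R3 <- R3 - (3)*R2:  [  0   0   6  -6 ]
R4 <- R4 - (-4)*R2:  [  0   0  -6   5 ]
R4 <- R4 - (-1)*R3:  [  0   0   0  -1 ]
Upper-triangular form:
[ 6  3   2   1 ]
[ 0  4  -6   2 ]
[ 0  0   6  -6 ]
[ 0  0   0  -1 ]
det(A) = (-1)^0 * (6) * (4) * (6) * (-1) = -144  (0 row swaps -> sign +1)

det(A) = -144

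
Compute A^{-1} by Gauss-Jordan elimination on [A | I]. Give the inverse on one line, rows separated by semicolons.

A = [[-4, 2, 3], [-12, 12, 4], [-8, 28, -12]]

Gauss-Jordan on [A | I]:
R1 <- (1/-4)*R1:  [    1  -1/2  -3/4  |  -1/4     0     0 ]
R2 <- R2 - (-12)*R1:  [  0   6  -5  |  -3   1   0 ]
R3 <- R3 - (-8)*R1:  [   0   24  -18  |   -2    0    1 ]
R2 <- (1/6)*R2:  [    0     1  -5/6  |  -1/2   1/6     0 ]
R1 <- R1 - (-1/2)*R2:  [    1     0  -7/6  |  -1/2  1/12     0 ]
R3 <- R3 - (24)*R2:  [  0   0   2  |  10  -4   1 ]
R3 <- (1/2)*R3:  [   0    0    1  |    5   -2  1/2 ]
R1 <- R1 - (-7/6)*R3:  [    1     0     0  |  16/3  -9/4  7/12 ]
R2 <- R2 - (-5/6)*R3:  [    0     1     0  |  11/3  -3/2  5/12 ]
Right block of [I | A^{-1}] is the inverse:
[ 16/3  -9/4  7/12 ]
[ 11/3  -3/2  5/12 ]
[    5    -2   1/2 ]

inverse = [16/3 -9/4 7/12; 11/3 -3/2 5/12; 5 -2 1/2]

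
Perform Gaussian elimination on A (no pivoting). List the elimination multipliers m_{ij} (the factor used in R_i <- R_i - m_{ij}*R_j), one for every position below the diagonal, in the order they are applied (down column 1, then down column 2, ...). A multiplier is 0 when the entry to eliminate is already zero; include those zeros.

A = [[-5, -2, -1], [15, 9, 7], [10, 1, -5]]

Forward elimination:
R2 <- R2 - (-3)*R1:  [ 0  3  4 ]
R3 <- R3 - (-2)*R1:  [  0  -3  -7 ]
R3 <- R3 - (-1)*R2:  [  0   0  -3 ]
Multipliers (in order of application): m_{21} = -3, m_{31} = -2, m_{32} = -1

multipliers: -3, -2, -1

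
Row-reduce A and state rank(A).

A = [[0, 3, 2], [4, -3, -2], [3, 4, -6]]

rank(A) = 3

Row reduction:
R1 <-> R2   (pivot in column 1 was zero)
[ 4  -3  -2 ]
[ 0   3   2 ]
[ 3   4  -6 ]
R3 <- R3 - (3/4)*R1:  [    0  25/4  -9/2 ]
R3 <- R3 - (25/12)*R2:  [     0      0  -26/3 ]
Row echelon form:
[ 4  -3     -2 ]
[ 0   3      2 ]
[ 0   0  -26/3 ]
Nonzero rows / pivot columns: 3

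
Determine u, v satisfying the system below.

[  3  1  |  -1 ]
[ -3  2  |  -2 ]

(0, -1)

Forward elimination on [A|b]:
R2 <- R2 - (-1)*R1:  [  0   3  -3 ]
Row echelon form:
[ 3  1  |  -1 ]
[ 0  3  |  -3 ]
Back-substitution:
v = (-3) / 3 = -1
u = (-1 - (1)*(-1)) / 3 = 0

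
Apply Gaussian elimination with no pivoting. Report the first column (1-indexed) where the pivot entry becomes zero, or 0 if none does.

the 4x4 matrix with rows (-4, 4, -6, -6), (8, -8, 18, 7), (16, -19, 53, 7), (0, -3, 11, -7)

Naive forward elimination:
R2 <- R2 - (-2)*R1:  [  0   0   6  -5 ]
R3 <- R3 - (-4)*R1:  [   0   -3   29  -17 ]
Matrix at this point:
[ -4   4  -6   -6 ]
[  0   0   6   -5 ]
[  0  -3  29  -17 ]
[  0  -3  11   -7 ]
Pivot entry (2,2) is zero but row 3 has -3 in column 2 -> naive elimination stops; a row interchange (e.g. R2 <-> R3) would be required here.

first zero-pivot column = 2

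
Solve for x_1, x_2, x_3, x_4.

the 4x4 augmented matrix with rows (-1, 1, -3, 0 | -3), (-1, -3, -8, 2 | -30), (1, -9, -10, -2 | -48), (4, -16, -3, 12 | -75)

Forward elimination on [A|b]:
R2 <- R2 - (1)*R1:  [   0   -4   -5    2  -27 ]
R3 <- R3 - (-1)*R1:  [   0   -8  -13   -2  -51 ]
R4 <- R4 - (-4)*R1:  [   0  -12  -15   12  -87 ]
R3 <- R3 - (2)*R2:  [  0   0  -3  -6   3 ]
R4 <- R4 - (3)*R2:  [  0   0   0   6  -6 ]
Row echelon form:
[ -1   1  -3   0  |   -3 ]
[  0  -4  -5   2  |  -27 ]
[  0   0  -3  -6  |    3 ]
[  0   0   0   6  |   -6 ]
Back-substitution:
x_4 = (-6) / 6 = -1
x_3 = (3 - (-6)*(-1)) / -3 = 1
x_2 = (-27 - (-5)*(1) - (2)*(-1)) / -4 = 5
x_1 = (-3 - (1)*(5) - (-3)*(1)) / -1 = 5

(5, 5, 1, -1)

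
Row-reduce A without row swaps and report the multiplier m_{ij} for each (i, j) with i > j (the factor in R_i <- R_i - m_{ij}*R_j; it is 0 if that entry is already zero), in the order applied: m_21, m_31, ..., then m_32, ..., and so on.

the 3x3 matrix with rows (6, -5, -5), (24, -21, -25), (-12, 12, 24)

multipliers: 4, -2, -2

Forward elimination:
R2 <- R2 - (4)*R1:  [  0  -1  -5 ]
R3 <- R3 - (-2)*R1:  [  0   2  14 ]
R3 <- R3 - (-2)*R2:  [ 0  0  4 ]
Multipliers (in order of application): m_{21} = 4, m_{31} = -2, m_{32} = -2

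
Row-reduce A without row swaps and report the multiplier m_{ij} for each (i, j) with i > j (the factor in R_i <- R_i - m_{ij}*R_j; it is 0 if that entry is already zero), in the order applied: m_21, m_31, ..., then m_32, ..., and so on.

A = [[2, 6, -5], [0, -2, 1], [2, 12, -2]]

Forward elimination:
R2: entry in column 1 is already 0 -> m_{21} = 0 (no row operation needed)
R3 <- R3 - (1)*R1:  [ 0  6  3 ]
R3 <- R3 - (-3)*R2:  [ 0  0  6 ]
Multipliers (in order of application): m_{21} = 0, m_{31} = 1, m_{32} = -3

multipliers: 0, 1, -3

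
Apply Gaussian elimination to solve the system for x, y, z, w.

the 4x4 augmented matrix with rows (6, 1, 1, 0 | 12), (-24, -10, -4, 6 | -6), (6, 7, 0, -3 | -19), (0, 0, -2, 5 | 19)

(3, -4, -2, 3)

Forward elimination on [A|b]:
R2 <- R2 - (-4)*R1:  [  0  -6   0   6  42 ]
R3 <- R3 - (1)*R1:  [   0    6   -1   -3  -31 ]
R3 <- R3 - (-1)*R2:  [  0   0  -1   3  11 ]
R4 <- R4 - (2)*R3:  [  0   0   0  -1  -3 ]
Row echelon form:
[ 6   1   1   0  |  12 ]
[ 0  -6   0   6  |  42 ]
[ 0   0  -1   3  |  11 ]
[ 0   0   0  -1  |  -3 ]
Back-substitution:
w = (-3) / -1 = 3
z = (11 - (3)*(3)) / -1 = -2
y = (42 - (6)*(3)) / -6 = -4
x = (12 - (1)*(-4) - (1)*(-2)) / 6 = 3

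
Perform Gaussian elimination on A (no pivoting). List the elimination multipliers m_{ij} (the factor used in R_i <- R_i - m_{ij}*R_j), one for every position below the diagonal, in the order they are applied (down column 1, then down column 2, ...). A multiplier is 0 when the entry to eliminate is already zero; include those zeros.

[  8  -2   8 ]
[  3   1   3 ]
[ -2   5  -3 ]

Forward elimination:
R2 <- R2 - (3/8)*R1:  [   0  7/4    0 ]
R3 <- R3 - (-1/4)*R1:  [   0  9/2   -1 ]
R3 <- R3 - (18/7)*R2:  [  0   0  -1 ]
Multipliers (in order of application): m_{21} = 3/8, m_{31} = -1/4, m_{32} = 18/7

multipliers: 3/8, -1/4, 18/7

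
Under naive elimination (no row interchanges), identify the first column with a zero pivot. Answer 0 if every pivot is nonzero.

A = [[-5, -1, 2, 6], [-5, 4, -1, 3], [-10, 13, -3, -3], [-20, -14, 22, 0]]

first zero-pivot column = 0

Naive forward elimination:
R2 <- R2 - (1)*R1:  [  0   5  -3  -3 ]
R3 <- R3 - (2)*R1:  [   0   15   -7  -15 ]
R4 <- R4 - (4)*R1:  [   0  -10   14  -24 ]
R3 <- R3 - (3)*R2:  [  0   0   2  -6 ]
R4 <- R4 - (-2)*R2:  [   0    0    8  -30 ]
R4 <- R4 - (4)*R3:  [  0   0   0  -6 ]
All pivots nonzero; naive elimination completes without hitting a zero pivot.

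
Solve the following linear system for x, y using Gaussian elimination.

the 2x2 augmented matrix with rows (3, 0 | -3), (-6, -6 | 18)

(-1, -2)

Forward elimination on [A|b]:
R2 <- R2 - (-2)*R1:  [  0  -6  12 ]
Row echelon form:
[ 3   0  |  -3 ]
[ 0  -6  |  12 ]
Back-substitution:
y = (12) / -6 = -2
x = (-3) / 3 = -1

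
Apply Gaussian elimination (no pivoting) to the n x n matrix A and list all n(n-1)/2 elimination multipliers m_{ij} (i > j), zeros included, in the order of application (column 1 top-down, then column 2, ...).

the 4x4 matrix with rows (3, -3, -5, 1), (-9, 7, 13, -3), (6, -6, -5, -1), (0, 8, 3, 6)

Forward elimination:
R2 <- R2 - (-3)*R1:  [  0  -2  -2   0 ]
R3 <- R3 - (2)*R1:  [  0   0   5  -3 ]
R4: entry in column 1 is already 0 -> m_{41} = 0 (no row operation needed)
R3: entry in column 2 is already 0 -> m_{32} = 0 (no row operation needed)
R4 <- R4 - (-4)*R2:  [  0   0  -5   6 ]
R4 <- R4 - (-1)*R3:  [ 0  0  0  3 ]
Multipliers (in order of application): m_{21} = -3, m_{31} = 2, m_{41} = 0, m_{32} = 0, m_{42} = -4, m_{43} = -1

multipliers: -3, 2, 0, 0, -4, -1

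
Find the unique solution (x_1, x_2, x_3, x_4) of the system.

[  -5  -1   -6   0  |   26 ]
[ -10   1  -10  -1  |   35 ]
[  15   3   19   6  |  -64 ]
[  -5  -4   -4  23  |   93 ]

(0, -2, -4, 3)

Forward elimination on [A|b]:
R2 <- R2 - (2)*R1:  [   0    3    2   -1  -17 ]
R3 <- R3 - (-3)*R1:  [  0   0   1   6  14 ]
R4 <- R4 - (1)*R1:  [  0  -3   2  23  67 ]
R4 <- R4 - (-1)*R2:  [  0   0   4  22  50 ]
R4 <- R4 - (4)*R3:  [  0   0   0  -2  -6 ]
Row echelon form:
[ -5  -1  -6   0  |   26 ]
[  0   3   2  -1  |  -17 ]
[  0   0   1   6  |   14 ]
[  0   0   0  -2  |   -6 ]
Back-substitution:
x_4 = (-6) / -2 = 3
x_3 = (14 - (6)*(3)) / 1 = -4
x_2 = (-17 - (2)*(-4) - (-1)*(3)) / 3 = -2
x_1 = (26 - (-1)*(-2) - (-6)*(-4)) / -5 = 0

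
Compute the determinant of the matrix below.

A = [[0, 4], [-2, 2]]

Forward elimination:
R1 <-> R2   (pivot in column 1 was zero)
[ -2  2 ]
[  0  4 ]
Upper-triangular form:
[ -2  2 ]
[  0  4 ]
det(A) = (-1)^1 * (-2) * (4) = 8  (1 row swap -> sign -1)

det(A) = 8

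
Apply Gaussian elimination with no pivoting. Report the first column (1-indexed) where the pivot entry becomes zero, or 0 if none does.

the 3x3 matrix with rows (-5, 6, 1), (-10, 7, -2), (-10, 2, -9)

first zero-pivot column = 0

Naive forward elimination:
R2 <- R2 - (2)*R1:  [  0  -5  -4 ]
R3 <- R3 - (2)*R1:  [   0  -10  -11 ]
R3 <- R3 - (2)*R2:  [  0   0  -3 ]
All pivots nonzero; naive elimination completes without hitting a zero pivot.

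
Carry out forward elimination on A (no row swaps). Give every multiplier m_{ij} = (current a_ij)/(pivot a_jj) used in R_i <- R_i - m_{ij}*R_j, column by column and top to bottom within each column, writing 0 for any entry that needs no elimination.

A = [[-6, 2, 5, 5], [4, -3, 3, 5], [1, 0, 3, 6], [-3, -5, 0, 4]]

multipliers: -2/3, -1/6, 1/2, -1/5, 18/5, -253/51

Forward elimination:
R2 <- R2 - (-2/3)*R1:  [    0  -5/3  19/3  25/3 ]
R3 <- R3 - (-1/6)*R1:  [    0   1/3  23/6  41/6 ]
R4 <- R4 - (1/2)*R1:  [    0    -6  -5/2   3/2 ]
R3 <- R3 - (-1/5)*R2:  [     0      0  51/10   17/2 ]
R4 <- R4 - (18/5)*R2:  [       0        0  -253/10    -57/2 ]
R4 <- R4 - (-253/51)*R3:  [    0     0     0  41/3 ]
Multipliers (in order of application): m_{21} = -2/3, m_{31} = -1/6, m_{41} = 1/2, m_{32} = -1/5, m_{42} = 18/5, m_{43} = -253/51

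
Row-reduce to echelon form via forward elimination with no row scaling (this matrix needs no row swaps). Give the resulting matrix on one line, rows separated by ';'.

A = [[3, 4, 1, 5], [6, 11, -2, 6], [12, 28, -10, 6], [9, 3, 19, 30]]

Forward elimination:
R2 <- R2 - (2)*R1:  [  0   3  -4  -4 ]
R3 <- R3 - (4)*R1:  [   0   12  -14  -14 ]
R4 <- R4 - (3)*R1:  [  0  -9  16  15 ]
R3 <- R3 - (4)*R2:  [ 0  0  2  2 ]
R4 <- R4 - (-3)*R2:  [ 0  0  4  3 ]
R4 <- R4 - (2)*R3:  [  0   0   0  -1 ]
Row echelon form:
[ 3  4   1   5 ]
[ 0  3  -4  -4 ]
[ 0  0   2   2 ]
[ 0  0   0  -1 ]

REF = [3 4 1 5; 0 3 -4 -4; 0 0 2 2; 0 0 0 -1]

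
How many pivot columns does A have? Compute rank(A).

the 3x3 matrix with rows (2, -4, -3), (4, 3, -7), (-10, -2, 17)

Row reduction:
R2 <- R2 - (2)*R1:  [  0  11  -1 ]
R3 <- R3 - (-5)*R1:  [   0  -22    2 ]
R3 <- R3 - (-2)*R2:  [ 0  0  0 ]
Row echelon form:
[ 2  -4  -3 ]
[ 0  11  -1 ]
[ 0   0   0 ]
Nonzero rows / pivot columns: 2

rank(A) = 2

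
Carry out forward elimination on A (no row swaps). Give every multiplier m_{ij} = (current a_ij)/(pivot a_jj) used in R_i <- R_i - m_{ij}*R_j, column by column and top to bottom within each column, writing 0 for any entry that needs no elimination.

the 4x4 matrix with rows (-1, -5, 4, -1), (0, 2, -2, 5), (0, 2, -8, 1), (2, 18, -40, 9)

multipliers: 0, 0, -2, 1, 4, 4

Forward elimination:
R2: entry in column 1 is already 0 -> m_{21} = 0 (no row operation needed)
R3: entry in column 1 is already 0 -> m_{31} = 0 (no row operation needed)
R4 <- R4 - (-2)*R1:  [   0    8  -32    7 ]
R3 <- R3 - (1)*R2:  [  0   0  -6  -4 ]
R4 <- R4 - (4)*R2:  [   0    0  -24  -13 ]
R4 <- R4 - (4)*R3:  [ 0  0  0  3 ]
Multipliers (in order of application): m_{21} = 0, m_{31} = 0, m_{41} = -2, m_{32} = 1, m_{42} = 4, m_{43} = 4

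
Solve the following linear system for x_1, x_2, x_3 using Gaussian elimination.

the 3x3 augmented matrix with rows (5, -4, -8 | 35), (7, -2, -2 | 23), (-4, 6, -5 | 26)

Forward elimination on [A|b]:
R2 <- R2 - (7/5)*R1:  [    0  18/5  46/5   -26 ]
R3 <- R3 - (-4/5)*R1:  [     0   14/5  -57/5     54 ]
R3 <- R3 - (7/9)*R2:  [      0       0  -167/9   668/9 ]
Row echelon form:
[ 5    -4      -8  |     35 ]
[ 0  18/5    46/5  |    -26 ]
[ 0     0  -167/9  |  668/9 ]
Back-substitution:
x_3 = (668/9) / (-167/9) = -4
x_2 = (-26 - (46/5)*(-4)) / (18/5) = 3
x_1 = (35 - (-4)*(3) - (-8)*(-4)) / 5 = 3

(3, 3, -4)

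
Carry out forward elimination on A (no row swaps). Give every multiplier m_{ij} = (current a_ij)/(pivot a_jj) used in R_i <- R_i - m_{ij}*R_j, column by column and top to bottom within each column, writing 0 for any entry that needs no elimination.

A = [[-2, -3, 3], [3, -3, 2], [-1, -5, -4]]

multipliers: -3/2, 1/2, 7/15

Forward elimination:
R2 <- R2 - (-3/2)*R1:  [     0  -15/2   13/2 ]
R3 <- R3 - (1/2)*R1:  [     0   -7/2  -11/2 ]
R3 <- R3 - (7/15)*R2:  [       0        0  -128/15 ]
Multipliers (in order of application): m_{21} = -3/2, m_{31} = 1/2, m_{32} = 7/15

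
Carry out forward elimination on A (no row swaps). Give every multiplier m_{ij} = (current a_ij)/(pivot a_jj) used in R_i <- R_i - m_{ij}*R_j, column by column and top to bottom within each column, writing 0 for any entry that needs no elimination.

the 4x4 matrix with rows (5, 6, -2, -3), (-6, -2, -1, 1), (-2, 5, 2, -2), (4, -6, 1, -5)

Forward elimination:
R2 <- R2 - (-6/5)*R1:  [     0   26/5  -17/5  -13/5 ]
R3 <- R3 - (-2/5)*R1:  [     0   37/5    6/5  -16/5 ]
R4 <- R4 - (4/5)*R1:  [     0  -54/5   13/5  -13/5 ]
R3 <- R3 - (37/26)*R2:  [      0       0  157/26     1/2 ]
R4 <- R4 - (-27/13)*R2:  [      0       0  -58/13      -8 ]
R4 <- R4 - (-116/157)*R3:  [         0          0          0  -1198/157 ]
Multipliers (in order of application): m_{21} = -6/5, m_{31} = -2/5, m_{41} = 4/5, m_{32} = 37/26, m_{42} = -27/13, m_{43} = -116/157

multipliers: -6/5, -2/5, 4/5, 37/26, -27/13, -116/157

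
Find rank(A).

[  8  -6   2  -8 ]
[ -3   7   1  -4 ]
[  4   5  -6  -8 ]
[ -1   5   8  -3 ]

rank(A) = 4

Row reduction:
R2 <- R2 - (-3/8)*R1:  [    0  19/4   7/4    -7 ]
R3 <- R3 - (1/2)*R1:  [  0   8  -7  -4 ]
R4 <- R4 - (-1/8)*R1:  [    0  17/4  33/4    -4 ]
R3 <- R3 - (32/19)*R2:  [       0        0  -189/19   148/19 ]
R4 <- R4 - (17/19)*R2:  [      0       0  127/19   43/19 ]
R4 <- R4 - (-127/189)*R3:  [        0         0         0  1417/189 ]
Row echelon form:
[ 8    -6        2        -8 ]
[ 0  19/4      7/4        -7 ]
[ 0     0  -189/19    148/19 ]
[ 0     0        0  1417/189 ]
Nonzero rows / pivot columns: 4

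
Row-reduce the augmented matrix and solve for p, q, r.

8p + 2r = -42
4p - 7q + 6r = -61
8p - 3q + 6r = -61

Forward elimination on [A|b]:
R2 <- R2 - (1/2)*R1:  [   0   -7    5  -40 ]
R3 <- R3 - (1)*R1:  [   0   -3    4  -19 ]
R3 <- R3 - (3/7)*R2:  [     0      0   13/7  -13/7 ]
Row echelon form:
[ 8   0     2  |    -42 ]
[ 0  -7     5  |    -40 ]
[ 0   0  13/7  |  -13/7 ]
Back-substitution:
r = (-13/7) / (13/7) = -1
q = (-40 - (5)*(-1)) / -7 = 5
p = (-42 - (2)*(-1)) / 8 = -5

(-5, 5, -1)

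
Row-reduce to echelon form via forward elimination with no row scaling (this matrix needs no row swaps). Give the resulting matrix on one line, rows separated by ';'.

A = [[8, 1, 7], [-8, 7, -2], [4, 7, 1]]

REF = [8 1 7; 0 8 5; 0 0 -105/16]

Forward elimination:
R2 <- R2 - (-1)*R1:  [ 0  8  5 ]
R3 <- R3 - (1/2)*R1:  [    0  13/2  -5/2 ]
R3 <- R3 - (13/16)*R2:  [       0        0  -105/16 ]
Row echelon form:
[ 8  1        7 ]
[ 0  8        5 ]
[ 0  0  -105/16 ]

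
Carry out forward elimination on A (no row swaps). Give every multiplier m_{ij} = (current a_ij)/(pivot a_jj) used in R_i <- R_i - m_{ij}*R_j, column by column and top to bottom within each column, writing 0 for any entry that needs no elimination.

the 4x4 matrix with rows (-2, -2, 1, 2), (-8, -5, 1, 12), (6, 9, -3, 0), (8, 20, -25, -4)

Forward elimination:
R2 <- R2 - (4)*R1:  [  0   3  -3   4 ]
R3 <- R3 - (-3)*R1:  [ 0  3  0  6 ]
R4 <- R4 - (-4)*R1:  [   0   12  -21    4 ]
R3 <- R3 - (1)*R2:  [ 0  0  3  2 ]
R4 <- R4 - (4)*R2:  [   0    0   -9  -12 ]
R4 <- R4 - (-3)*R3:  [  0   0   0  -6 ]
Multipliers (in order of application): m_{21} = 4, m_{31} = -3, m_{41} = -4, m_{32} = 1, m_{42} = 4, m_{43} = -3

multipliers: 4, -3, -4, 1, 4, -3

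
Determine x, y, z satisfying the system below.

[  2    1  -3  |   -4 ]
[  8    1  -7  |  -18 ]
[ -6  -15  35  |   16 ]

(-1, 4, 2)

Forward elimination on [A|b]:
R2 <- R2 - (4)*R1:  [  0  -3   5  -2 ]
R3 <- R3 - (-3)*R1:  [   0  -12   26    4 ]
R3 <- R3 - (4)*R2:  [  0   0   6  12 ]
Row echelon form:
[ 2   1  -3  |  -4 ]
[ 0  -3   5  |  -2 ]
[ 0   0   6  |  12 ]
Back-substitution:
z = (12) / 6 = 2
y = (-2 - (5)*(2)) / -3 = 4
x = (-4 - (1)*(4) - (-3)*(2)) / 2 = -1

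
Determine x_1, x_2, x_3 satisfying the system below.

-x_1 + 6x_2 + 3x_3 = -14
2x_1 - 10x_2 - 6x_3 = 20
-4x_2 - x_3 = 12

(2, -4, 4)

Forward elimination on [A|b]:
R2 <- R2 - (-2)*R1:  [  0   2   0  -8 ]
R3 <- R3 - (-2)*R2:  [  0   0  -1  -4 ]
Row echelon form:
[ -1  6   3  |  -14 ]
[  0  2   0  |   -8 ]
[  0  0  -1  |   -4 ]
Back-substitution:
x_3 = (-4) / -1 = 4
x_2 = (-8) / 2 = -4
x_1 = (-14 - (6)*(-4) - (3)*(4)) / -1 = 2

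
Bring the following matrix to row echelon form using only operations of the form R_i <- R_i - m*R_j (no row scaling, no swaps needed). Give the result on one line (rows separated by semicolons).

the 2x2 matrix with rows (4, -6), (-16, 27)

REF = [4 -6; 0 3]

Forward elimination:
R2 <- R2 - (-4)*R1:  [ 0  3 ]
Row echelon form:
[ 4  -6 ]
[ 0   3 ]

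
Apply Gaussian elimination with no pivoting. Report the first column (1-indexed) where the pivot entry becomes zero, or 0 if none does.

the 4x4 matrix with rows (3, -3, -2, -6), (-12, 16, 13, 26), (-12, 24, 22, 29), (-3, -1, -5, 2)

first zero-pivot column = 4

Naive forward elimination:
R2 <- R2 - (-4)*R1:  [ 0  4  5  2 ]
R3 <- R3 - (-4)*R1:  [  0  12  14   5 ]
R4 <- R4 - (-1)*R1:  [  0  -4  -7  -4 ]
R3 <- R3 - (3)*R2:  [  0   0  -1  -1 ]
R4 <- R4 - (-1)*R2:  [  0   0  -2  -2 ]
R4 <- R4 - (2)*R3:  [ 0  0  0  0 ]
Matrix at this point:
[ 3  -3  -2  -6 ]
[ 0   4   5   2 ]
[ 0   0  -1  -1 ]
[ 0   0   0   0 ]
Pivot entry (4,4) in the last row is zero and there are no rows below to swap with -> zero pivot in column 4 (A is singular).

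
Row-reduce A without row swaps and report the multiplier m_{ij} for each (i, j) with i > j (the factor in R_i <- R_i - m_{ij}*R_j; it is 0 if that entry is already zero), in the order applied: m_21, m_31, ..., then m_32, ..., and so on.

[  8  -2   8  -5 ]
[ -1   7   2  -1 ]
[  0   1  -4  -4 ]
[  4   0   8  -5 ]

Forward elimination:
R2 <- R2 - (-1/8)*R1:  [     0   27/4      3  -13/8 ]
R3: entry in column 1 is already 0 -> m_{31} = 0 (no row operation needed)
R4 <- R4 - (1/2)*R1:  [    0     1     4  -5/2 ]
R3 <- R3 - (4/27)*R2:  [       0        0    -40/9  -203/54 ]
R4 <- R4 - (4/27)*R2:  [      0       0    32/9  -61/27 ]
R4 <- R4 - (-4/5)*R3:  [      0       0       0  -79/15 ]
Multipliers (in order of application): m_{21} = -1/8, m_{31} = 0, m_{41} = 1/2, m_{32} = 4/27, m_{42} = 4/27, m_{43} = -4/5

multipliers: -1/8, 0, 1/2, 4/27, 4/27, -4/5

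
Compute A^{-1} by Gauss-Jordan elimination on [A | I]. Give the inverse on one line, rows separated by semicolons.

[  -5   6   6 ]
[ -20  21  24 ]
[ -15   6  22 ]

inverse = [53/10 -8/5 3/10; 4/3 -1/3 0; 13/4 -1 1/4]

Gauss-Jordan on [A | I]:
R1 <- (1/-5)*R1:  [    1  -6/5  -6/5  |  -1/5     0     0 ]
R2 <- R2 - (-20)*R1:  [  0  -3   0  |  -4   1   0 ]
R3 <- R3 - (-15)*R1:  [   0  -12    4  |   -3    0    1 ]
R2 <- (1/-3)*R2:  [    0     1     0  |   4/3  -1/3     0 ]
R1 <- R1 - (-6/5)*R2:  [    1     0  -6/5  |   7/5  -2/5     0 ]
R3 <- R3 - (-12)*R2:  [  0   0   4  |  13  -4   1 ]
R3 <- (1/4)*R3:  [    0     0     1  |  13/4    -1   1/4 ]
R1 <- R1 - (-6/5)*R3:  [     1      0      0  |  53/10   -8/5   3/10 ]
Right block of [I | A^{-1}] is the inverse:
[ 53/10  -8/5  3/10 ]
[   4/3  -1/3     0 ]
[  13/4    -1   1/4 ]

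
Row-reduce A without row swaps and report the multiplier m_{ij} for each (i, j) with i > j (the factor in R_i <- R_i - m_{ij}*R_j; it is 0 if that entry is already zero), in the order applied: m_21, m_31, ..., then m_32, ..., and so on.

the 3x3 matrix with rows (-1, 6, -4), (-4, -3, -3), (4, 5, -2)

Forward elimination:
R2 <- R2 - (4)*R1:  [   0  -27   13 ]
R3 <- R3 - (-4)*R1:  [   0   29  -18 ]
R3 <- R3 - (-29/27)*R2:  [       0        0  -109/27 ]
Multipliers (in order of application): m_{21} = 4, m_{31} = -4, m_{32} = -29/27

multipliers: 4, -4, -29/27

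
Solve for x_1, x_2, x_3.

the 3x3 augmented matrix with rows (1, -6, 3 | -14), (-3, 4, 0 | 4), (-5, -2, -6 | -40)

(4, 4, 2)

Forward elimination on [A|b]:
R2 <- R2 - (-3)*R1:  [   0  -14    9  -38 ]
R3 <- R3 - (-5)*R1:  [    0   -32     9  -110 ]
R3 <- R3 - (16/7)*R2:  [      0       0   -81/7  -162/7 ]
Row echelon form:
[ 1   -6      3  |     -14 ]
[ 0  -14      9  |     -38 ]
[ 0    0  -81/7  |  -162/7 ]
Back-substitution:
x_3 = (-162/7) / (-81/7) = 2
x_2 = (-38 - (9)*(2)) / -14 = 4
x_1 = (-14 - (-6)*(4) - (3)*(2)) / 1 = 4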